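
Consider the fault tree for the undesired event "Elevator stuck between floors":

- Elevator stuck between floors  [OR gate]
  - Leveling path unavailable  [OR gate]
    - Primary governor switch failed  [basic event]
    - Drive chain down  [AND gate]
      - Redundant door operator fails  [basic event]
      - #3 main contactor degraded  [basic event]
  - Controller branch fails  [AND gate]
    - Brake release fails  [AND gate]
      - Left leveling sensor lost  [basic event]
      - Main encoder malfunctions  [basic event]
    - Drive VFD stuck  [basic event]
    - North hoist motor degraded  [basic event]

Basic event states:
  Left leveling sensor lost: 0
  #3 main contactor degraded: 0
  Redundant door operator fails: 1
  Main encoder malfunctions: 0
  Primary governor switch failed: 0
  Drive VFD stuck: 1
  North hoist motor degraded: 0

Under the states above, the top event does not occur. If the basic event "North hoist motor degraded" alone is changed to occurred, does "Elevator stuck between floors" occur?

No

Counterfactual: set "North hoist motor degraded" to occurred.
Drive chain down [AND]: Redundant door operator fails=occurs, #3 main contactor degraded=not → not all inputs occur → does not occur.
Leveling path unavailable [OR]: Primary governor switch failed=not, Drive chain down=not → no input occurs → does not occur.
Brake release fails [AND]: Left leveling sensor lost=not, Main encoder malfunctions=not → not all inputs occur → does not occur.
Controller branch fails [AND]: Brake release fails=not, Drive VFD stuck=occurs, North hoist motor degraded=occurs → not all inputs occur → does not occur.
Elevator stuck between floors [OR]: Leveling path unavailable=not, Controller branch fails=not → no input occurs → does not occur.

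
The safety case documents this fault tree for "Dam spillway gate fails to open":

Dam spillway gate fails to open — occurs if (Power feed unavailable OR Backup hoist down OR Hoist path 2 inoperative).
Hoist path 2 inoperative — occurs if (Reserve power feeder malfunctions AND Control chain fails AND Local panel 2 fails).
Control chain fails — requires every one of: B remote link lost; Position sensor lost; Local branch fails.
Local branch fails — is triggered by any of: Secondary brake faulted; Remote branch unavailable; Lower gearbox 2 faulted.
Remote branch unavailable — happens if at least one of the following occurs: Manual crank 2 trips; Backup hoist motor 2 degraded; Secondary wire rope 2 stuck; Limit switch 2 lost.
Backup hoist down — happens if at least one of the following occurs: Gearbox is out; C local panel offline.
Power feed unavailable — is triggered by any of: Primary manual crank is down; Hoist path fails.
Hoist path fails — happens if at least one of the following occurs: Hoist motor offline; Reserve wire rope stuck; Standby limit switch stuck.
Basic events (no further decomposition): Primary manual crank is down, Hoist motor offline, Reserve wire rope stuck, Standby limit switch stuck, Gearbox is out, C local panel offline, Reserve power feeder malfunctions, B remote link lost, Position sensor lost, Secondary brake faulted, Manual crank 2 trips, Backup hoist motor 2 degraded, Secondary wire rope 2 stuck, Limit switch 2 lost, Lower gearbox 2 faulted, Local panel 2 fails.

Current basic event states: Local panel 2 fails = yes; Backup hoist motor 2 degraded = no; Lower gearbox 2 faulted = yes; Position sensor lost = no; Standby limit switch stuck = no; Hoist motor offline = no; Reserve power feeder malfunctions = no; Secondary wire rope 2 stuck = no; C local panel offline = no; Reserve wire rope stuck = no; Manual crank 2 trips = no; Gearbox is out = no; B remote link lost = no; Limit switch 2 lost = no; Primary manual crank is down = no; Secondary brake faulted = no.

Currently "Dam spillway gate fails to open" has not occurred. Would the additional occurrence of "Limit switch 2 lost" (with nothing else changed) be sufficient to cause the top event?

Counterfactual: set "Limit switch 2 lost" to occurred.
Hoist path fails [OR]: Hoist motor offline=not, Reserve wire rope stuck=not, Standby limit switch stuck=not → no input occurs → does not occur.
Power feed unavailable [OR]: Primary manual crank is down=not, Hoist path fails=not → no input occurs → does not occur.
Backup hoist down [OR]: Gearbox is out=not, C local panel offline=not → no input occurs → does not occur.
Remote branch unavailable [OR]: Manual crank 2 trips=not, Backup hoist motor 2 degraded=not, Secondary wire rope 2 stuck=not, Limit switch 2 lost=occurs → at least one input occurs → occurs.
Local branch fails [OR]: Secondary brake faulted=not, Remote branch unavailable=occurs, Lower gearbox 2 faulted=occurs → at least one input occurs → occurs.
Control chain fails [AND]: B remote link lost=not, Position sensor lost=not, Local branch fails=occurs → not all inputs occur → does not occur.
Hoist path 2 inoperative [AND]: Reserve power feeder malfunctions=not, Control chain fails=not, Local panel 2 fails=occurs → not all inputs occur → does not occur.
Dam spillway gate fails to open [OR]: Power feed unavailable=not, Backup hoist down=not, Hoist path 2 inoperative=not → no input occurs → does not occur.

No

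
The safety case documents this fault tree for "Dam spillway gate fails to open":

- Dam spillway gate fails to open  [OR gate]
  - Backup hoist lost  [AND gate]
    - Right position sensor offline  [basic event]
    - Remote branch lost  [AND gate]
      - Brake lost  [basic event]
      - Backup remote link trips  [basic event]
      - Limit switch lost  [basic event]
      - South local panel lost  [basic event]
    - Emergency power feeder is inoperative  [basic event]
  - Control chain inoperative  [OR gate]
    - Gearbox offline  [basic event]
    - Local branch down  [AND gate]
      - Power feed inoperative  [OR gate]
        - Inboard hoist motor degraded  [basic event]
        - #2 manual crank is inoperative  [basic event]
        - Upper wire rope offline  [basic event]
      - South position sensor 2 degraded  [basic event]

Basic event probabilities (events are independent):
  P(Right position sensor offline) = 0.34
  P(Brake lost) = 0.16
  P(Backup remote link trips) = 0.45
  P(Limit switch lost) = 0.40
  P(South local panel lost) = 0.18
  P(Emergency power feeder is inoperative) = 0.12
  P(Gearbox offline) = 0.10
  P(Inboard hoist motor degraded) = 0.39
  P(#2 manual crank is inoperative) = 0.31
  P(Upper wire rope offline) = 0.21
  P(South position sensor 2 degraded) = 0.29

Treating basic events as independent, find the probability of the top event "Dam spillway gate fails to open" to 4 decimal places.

P(Remote branch lost) [AND] = 0.16 × 0.45 × 0.40 × 0.18 = 0.005184
P(Backup hoist lost) [AND] = 0.34 × 0.005184 × 0.12 = 0.000212
P(Power feed inoperative) [OR] = 1 − (1−0.39) × (1−0.31) × (1−0.21) = 0.667489
P(Local branch down) [AND] = 0.667489 × 0.29 = 0.193572
P(Control chain inoperative) [OR] = 1 − (1−0.10) × (1−0.193572) = 0.274215
P(Dam spillway gate fails to open) [OR] = 1 − (1−0.000212) × (1−0.274215) = 0.274369
Rounded to 4 decimal places: P(Dam spillway gate fails to open) ≈ 0.2744.

0.2744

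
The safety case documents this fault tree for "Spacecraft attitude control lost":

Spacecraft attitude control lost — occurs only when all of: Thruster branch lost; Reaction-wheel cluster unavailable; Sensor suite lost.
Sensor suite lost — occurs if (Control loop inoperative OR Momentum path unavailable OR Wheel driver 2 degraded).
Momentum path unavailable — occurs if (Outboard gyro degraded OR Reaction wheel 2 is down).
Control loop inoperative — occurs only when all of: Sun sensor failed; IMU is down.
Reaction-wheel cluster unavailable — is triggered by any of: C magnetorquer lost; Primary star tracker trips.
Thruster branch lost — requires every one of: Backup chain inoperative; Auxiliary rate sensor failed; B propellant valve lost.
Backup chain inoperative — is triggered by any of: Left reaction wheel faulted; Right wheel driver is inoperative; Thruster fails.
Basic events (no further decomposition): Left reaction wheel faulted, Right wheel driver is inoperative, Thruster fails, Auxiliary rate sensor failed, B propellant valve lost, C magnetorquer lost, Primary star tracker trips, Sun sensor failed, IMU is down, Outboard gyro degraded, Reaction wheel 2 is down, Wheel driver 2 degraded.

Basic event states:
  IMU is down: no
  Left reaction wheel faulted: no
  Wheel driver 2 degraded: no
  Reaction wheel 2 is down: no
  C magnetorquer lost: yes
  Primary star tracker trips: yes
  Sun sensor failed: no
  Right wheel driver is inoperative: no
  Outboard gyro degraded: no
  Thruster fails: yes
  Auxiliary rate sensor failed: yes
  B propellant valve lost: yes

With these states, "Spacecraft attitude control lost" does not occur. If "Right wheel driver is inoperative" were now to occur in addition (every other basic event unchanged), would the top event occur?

Counterfactual: set "Right wheel driver is inoperative" to occurred.
Backup chain inoperative [OR]: Left reaction wheel faulted=not, Right wheel driver is inoperative=occurs, Thruster fails=occurs → at least one input occurs → occurs.
Thruster branch lost [AND]: Backup chain inoperative=occurs, Auxiliary rate sensor failed=occurs, B propellant valve lost=occurs → all inputs occur → occurs.
Reaction-wheel cluster unavailable [OR]: C magnetorquer lost=occurs, Primary star tracker trips=occurs → at least one input occurs → occurs.
Control loop inoperative [AND]: Sun sensor failed=not, IMU is down=not → not all inputs occur → does not occur.
Momentum path unavailable [OR]: Outboard gyro degraded=not, Reaction wheel 2 is down=not → no input occurs → does not occur.
Sensor suite lost [OR]: Control loop inoperative=not, Momentum path unavailable=not, Wheel driver 2 degraded=not → no input occurs → does not occur.
Spacecraft attitude control lost [AND]: Thruster branch lost=occurs, Reaction-wheel cluster unavailable=occurs, Sensor suite lost=not → not all inputs occur → does not occur.

No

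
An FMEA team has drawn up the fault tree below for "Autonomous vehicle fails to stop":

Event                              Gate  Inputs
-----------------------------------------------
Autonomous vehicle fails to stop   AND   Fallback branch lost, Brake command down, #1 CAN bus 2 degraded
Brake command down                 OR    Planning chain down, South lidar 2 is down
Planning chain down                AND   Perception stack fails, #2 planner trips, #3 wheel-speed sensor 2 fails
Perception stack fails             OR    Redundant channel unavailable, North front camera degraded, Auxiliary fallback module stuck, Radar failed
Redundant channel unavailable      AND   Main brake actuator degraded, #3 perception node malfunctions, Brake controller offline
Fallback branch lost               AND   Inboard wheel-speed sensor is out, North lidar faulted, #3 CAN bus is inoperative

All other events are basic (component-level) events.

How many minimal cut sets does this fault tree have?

Fallback branch lost [AND]: one cut set from each child combined → 1 × 1 × 1 = 1 cut set(s).
Redundant channel unavailable [AND]: one cut set from each child combined → 1 × 1 × 1 = 1 cut set(s).
Perception stack fails [OR]: union of children's cut sets → 4 cut set(s).
Planning chain down [AND]: one cut set from each child combined → 4 × 1 × 1 = 4 cut set(s).
Brake command down [OR]: union of children's cut sets → 5 cut set(s).
Autonomous vehicle fails to stop [AND]: one cut set from each child combined → 1 × 5 × 1 = 5 cut set(s).
Minimal cut sets: {#1 CAN bus 2 degraded, #2 planner trips, #3 CAN bus is inoperative, #3 perception node malfunctions, #3 wheel-speed sensor 2 fails, Brake controller offline, Inboard wheel-speed sensor is out, Main brake actuator degraded, North lidar faulted}; {#1 CAN bus 2 degraded, #2 planner trips, #3 CAN bus is inoperative, #3 wheel-speed sensor 2 fails, Inboard wheel-speed sensor is out, North front camera degraded, North lidar faulted}; {#1 CAN bus 2 degraded, #2 planner trips, #3 CAN bus is inoperative, #3 wheel-speed sensor 2 fails, Auxiliary fallback module stuck, Inboard wheel-speed sensor is out, North lidar faulted}; {#1 CAN bus 2 degraded, #2 planner trips, #3 CAN bus is inoperative, #3 wheel-speed sensor 2 fails, Inboard wheel-speed sensor is out, North lidar faulted, Radar failed}; {#1 CAN bus 2 degraded, #3 CAN bus is inoperative, Inboard wheel-speed sensor is out, North lidar faulted, South lidar 2 is down}.

5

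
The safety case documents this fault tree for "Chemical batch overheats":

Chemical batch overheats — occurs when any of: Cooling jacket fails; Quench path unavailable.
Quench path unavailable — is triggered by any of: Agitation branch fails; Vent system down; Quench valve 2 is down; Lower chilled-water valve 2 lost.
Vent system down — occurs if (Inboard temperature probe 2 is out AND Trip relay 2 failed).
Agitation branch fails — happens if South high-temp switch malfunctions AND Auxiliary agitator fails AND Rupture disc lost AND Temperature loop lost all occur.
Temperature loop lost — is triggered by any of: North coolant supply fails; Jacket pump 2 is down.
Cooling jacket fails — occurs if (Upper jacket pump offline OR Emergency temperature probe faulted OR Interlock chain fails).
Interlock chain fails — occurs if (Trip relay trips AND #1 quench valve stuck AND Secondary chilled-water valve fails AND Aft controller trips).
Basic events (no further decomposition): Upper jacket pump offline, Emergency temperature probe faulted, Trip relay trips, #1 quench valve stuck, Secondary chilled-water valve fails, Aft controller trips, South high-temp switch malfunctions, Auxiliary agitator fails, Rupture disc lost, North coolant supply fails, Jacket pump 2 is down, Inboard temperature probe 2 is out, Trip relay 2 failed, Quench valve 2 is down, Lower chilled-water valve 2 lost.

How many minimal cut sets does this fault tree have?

Interlock chain fails [AND]: one cut set from each child combined → 1 × 1 × 1 × 1 = 1 cut set(s).
Cooling jacket fails [OR]: union of children's cut sets → 3 cut set(s).
Temperature loop lost [OR]: union of children's cut sets → 2 cut set(s).
Agitation branch fails [AND]: one cut set from each child combined → 1 × 1 × 1 × 2 = 2 cut set(s).
Vent system down [AND]: one cut set from each child combined → 1 × 1 = 1 cut set(s).
Quench path unavailable [OR]: union of children's cut sets → 5 cut set(s).
Chemical batch overheats [OR]: union of children's cut sets → 8 cut set(s).
Minimal cut sets: {Upper jacket pump offline}; {Emergency temperature probe faulted}; {#1 quench valve stuck, Aft controller trips, Secondary chilled-water valve fails, Trip relay trips}; {Auxiliary agitator fails, North coolant supply fails, Rupture disc lost, South high-temp switch malfunctions}; {Auxiliary agitator fails, Jacket pump 2 is down, Rupture disc lost, South high-temp switch malfunctions}; {Inboard temperature probe 2 is out, Trip relay 2 failed}; {Quench valve 2 is down}; {Lower chilled-water valve 2 lost}.

8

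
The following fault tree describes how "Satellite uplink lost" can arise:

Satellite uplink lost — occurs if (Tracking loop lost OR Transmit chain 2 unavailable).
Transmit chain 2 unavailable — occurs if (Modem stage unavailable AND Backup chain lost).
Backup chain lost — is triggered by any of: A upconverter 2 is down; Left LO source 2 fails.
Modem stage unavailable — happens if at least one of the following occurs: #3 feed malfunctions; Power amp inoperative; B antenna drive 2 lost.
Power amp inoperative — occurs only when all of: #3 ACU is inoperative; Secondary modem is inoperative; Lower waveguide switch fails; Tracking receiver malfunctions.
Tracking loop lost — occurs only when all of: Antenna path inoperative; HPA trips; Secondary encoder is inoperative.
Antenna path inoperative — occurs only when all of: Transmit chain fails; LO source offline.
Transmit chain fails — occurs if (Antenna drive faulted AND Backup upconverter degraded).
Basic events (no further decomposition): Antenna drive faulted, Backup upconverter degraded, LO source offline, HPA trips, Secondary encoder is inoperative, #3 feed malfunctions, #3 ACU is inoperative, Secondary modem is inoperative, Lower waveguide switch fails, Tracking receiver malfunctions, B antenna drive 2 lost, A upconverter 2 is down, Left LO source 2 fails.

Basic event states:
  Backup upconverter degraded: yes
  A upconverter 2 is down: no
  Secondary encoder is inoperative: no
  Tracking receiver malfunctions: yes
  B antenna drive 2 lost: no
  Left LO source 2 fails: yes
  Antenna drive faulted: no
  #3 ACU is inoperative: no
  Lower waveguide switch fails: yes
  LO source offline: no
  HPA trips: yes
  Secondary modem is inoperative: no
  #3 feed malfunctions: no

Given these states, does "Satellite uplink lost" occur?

No

Transmit chain fails [AND]: Antenna drive faulted=not, Backup upconverter degraded=occurs → not all inputs occur → does not occur.
Antenna path inoperative [AND]: Transmit chain fails=not, LO source offline=not → not all inputs occur → does not occur.
Tracking loop lost [AND]: Antenna path inoperative=not, HPA trips=occurs, Secondary encoder is inoperative=not → not all inputs occur → does not occur.
Power amp inoperative [AND]: #3 ACU is inoperative=not, Secondary modem is inoperative=not, Lower waveguide switch fails=occurs, Tracking receiver malfunctions=occurs → not all inputs occur → does not occur.
Modem stage unavailable [OR]: #3 feed malfunctions=not, Power amp inoperative=not, B antenna drive 2 lost=not → no input occurs → does not occur.
Backup chain lost [OR]: A upconverter 2 is down=not, Left LO source 2 fails=occurs → at least one input occurs → occurs.
Transmit chain 2 unavailable [AND]: Modem stage unavailable=not, Backup chain lost=occurs → not all inputs occur → does not occur.
Satellite uplink lost [OR]: Tracking loop lost=not, Transmit chain 2 unavailable=not → no input occurs → does not occur.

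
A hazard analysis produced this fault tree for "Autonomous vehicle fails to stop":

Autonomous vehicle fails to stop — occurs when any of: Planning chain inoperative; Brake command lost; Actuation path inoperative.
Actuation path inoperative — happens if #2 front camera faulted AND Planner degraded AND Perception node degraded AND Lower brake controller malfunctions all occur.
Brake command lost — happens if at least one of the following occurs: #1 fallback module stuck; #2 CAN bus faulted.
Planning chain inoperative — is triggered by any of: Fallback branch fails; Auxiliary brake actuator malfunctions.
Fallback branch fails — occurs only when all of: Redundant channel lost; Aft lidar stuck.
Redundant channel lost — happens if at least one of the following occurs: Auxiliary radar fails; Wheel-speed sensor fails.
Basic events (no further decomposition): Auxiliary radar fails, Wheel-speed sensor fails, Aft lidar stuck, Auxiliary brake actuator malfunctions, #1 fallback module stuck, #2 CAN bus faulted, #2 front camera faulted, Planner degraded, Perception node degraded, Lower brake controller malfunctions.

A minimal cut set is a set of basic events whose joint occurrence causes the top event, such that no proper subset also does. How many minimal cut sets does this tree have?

Redundant channel lost [OR]: union of children's cut sets → 2 cut set(s).
Fallback branch fails [AND]: one cut set from each child combined → 2 × 1 = 2 cut set(s).
Planning chain inoperative [OR]: union of children's cut sets → 3 cut set(s).
Brake command lost [OR]: union of children's cut sets → 2 cut set(s).
Actuation path inoperative [AND]: one cut set from each child combined → 1 × 1 × 1 × 1 = 1 cut set(s).
Autonomous vehicle fails to stop [OR]: union of children's cut sets → 6 cut set(s).
Minimal cut sets: {Aft lidar stuck, Auxiliary radar fails}; {Aft lidar stuck, Wheel-speed sensor fails}; {Auxiliary brake actuator malfunctions}; {#1 fallback module stuck}; {#2 CAN bus faulted}; {#2 front camera faulted, Lower brake controller malfunctions, Perception node degraded, Planner degraded}.

6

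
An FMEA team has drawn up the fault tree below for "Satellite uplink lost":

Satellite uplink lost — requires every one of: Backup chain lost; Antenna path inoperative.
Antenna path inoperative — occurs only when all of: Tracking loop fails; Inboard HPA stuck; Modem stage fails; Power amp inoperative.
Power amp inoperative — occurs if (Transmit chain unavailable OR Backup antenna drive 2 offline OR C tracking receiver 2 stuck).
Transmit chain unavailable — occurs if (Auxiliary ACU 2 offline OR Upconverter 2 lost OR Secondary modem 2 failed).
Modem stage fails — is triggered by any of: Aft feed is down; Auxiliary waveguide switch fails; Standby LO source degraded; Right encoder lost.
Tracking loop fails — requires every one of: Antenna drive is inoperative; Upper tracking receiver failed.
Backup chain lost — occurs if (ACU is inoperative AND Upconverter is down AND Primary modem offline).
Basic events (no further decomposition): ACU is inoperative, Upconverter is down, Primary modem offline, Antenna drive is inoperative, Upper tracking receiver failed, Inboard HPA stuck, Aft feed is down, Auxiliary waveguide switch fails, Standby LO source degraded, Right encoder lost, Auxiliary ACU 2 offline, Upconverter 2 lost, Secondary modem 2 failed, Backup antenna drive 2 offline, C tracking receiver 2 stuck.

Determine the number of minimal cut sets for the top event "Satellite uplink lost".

Backup chain lost [AND]: one cut set from each child combined → 1 × 1 × 1 = 1 cut set(s).
Tracking loop fails [AND]: one cut set from each child combined → 1 × 1 = 1 cut set(s).
Modem stage fails [OR]: union of children's cut sets → 4 cut set(s).
Transmit chain unavailable [OR]: union of children's cut sets → 3 cut set(s).
Power amp inoperative [OR]: union of children's cut sets → 5 cut set(s).
Antenna path inoperative [AND]: one cut set from each child combined → 1 × 1 × 4 × 5 = 20 cut set(s).
Satellite uplink lost [AND]: one cut set from each child combined → 1 × 20 = 20 cut set(s).

20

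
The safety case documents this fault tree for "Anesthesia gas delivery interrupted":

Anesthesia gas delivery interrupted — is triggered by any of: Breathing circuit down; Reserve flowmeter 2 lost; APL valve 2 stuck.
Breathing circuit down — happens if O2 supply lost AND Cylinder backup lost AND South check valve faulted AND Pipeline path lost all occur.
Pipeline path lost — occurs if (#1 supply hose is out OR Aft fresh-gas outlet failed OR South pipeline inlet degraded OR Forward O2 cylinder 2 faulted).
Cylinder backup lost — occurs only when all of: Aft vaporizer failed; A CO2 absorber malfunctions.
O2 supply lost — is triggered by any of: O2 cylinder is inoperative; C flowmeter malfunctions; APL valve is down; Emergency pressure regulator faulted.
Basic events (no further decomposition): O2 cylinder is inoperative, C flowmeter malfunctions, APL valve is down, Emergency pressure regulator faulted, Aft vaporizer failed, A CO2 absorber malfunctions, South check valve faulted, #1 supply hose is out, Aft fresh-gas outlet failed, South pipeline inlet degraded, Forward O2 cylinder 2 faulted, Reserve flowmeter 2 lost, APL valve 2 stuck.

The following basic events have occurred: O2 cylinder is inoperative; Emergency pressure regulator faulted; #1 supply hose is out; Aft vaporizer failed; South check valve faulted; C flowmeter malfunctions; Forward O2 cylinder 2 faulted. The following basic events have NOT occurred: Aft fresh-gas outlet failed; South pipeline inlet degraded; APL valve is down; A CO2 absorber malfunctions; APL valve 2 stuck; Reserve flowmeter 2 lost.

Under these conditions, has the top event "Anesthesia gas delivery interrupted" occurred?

O2 supply lost [OR]: O2 cylinder is inoperative=occurs, C flowmeter malfunctions=occurs, APL valve is down=not, Emergency pressure regulator faulted=occurs → at least one input occurs → occurs.
Cylinder backup lost [AND]: Aft vaporizer failed=occurs, A CO2 absorber malfunctions=not → not all inputs occur → does not occur.
Pipeline path lost [OR]: #1 supply hose is out=occurs, Aft fresh-gas outlet failed=not, South pipeline inlet degraded=not, Forward O2 cylinder 2 faulted=occurs → at least one input occurs → occurs.
Breathing circuit down [AND]: O2 supply lost=occurs, Cylinder backup lost=not, South check valve faulted=occurs, Pipeline path lost=occurs → not all inputs occur → does not occur.
Anesthesia gas delivery interrupted [OR]: Breathing circuit down=not, Reserve flowmeter 2 lost=not, APL valve 2 stuck=not → no input occurs → does not occur.

No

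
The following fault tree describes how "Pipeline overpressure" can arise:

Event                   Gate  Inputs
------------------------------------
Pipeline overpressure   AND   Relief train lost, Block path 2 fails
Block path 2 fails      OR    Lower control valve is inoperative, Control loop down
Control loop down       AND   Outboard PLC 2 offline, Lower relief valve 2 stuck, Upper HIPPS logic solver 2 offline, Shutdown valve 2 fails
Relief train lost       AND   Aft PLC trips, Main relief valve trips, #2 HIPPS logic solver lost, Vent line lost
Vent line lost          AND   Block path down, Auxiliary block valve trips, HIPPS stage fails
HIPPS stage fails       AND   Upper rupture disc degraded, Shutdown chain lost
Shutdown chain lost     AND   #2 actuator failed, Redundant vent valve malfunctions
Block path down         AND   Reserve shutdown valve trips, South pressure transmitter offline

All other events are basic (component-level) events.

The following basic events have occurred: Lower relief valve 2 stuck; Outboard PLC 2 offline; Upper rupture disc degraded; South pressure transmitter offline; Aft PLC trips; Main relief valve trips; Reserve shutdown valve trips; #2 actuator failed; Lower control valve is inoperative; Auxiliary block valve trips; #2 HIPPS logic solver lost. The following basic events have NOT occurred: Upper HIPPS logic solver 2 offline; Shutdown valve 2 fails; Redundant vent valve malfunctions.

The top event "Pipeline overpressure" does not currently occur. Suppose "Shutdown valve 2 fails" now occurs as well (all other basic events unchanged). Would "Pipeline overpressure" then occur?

Counterfactual: set "Shutdown valve 2 fails" to occurred.
Block path down [AND]: Reserve shutdown valve trips=occurs, South pressure transmitter offline=occurs → all inputs occur → occurs.
Shutdown chain lost [AND]: #2 actuator failed=occurs, Redundant vent valve malfunctions=not → not all inputs occur → does not occur.
HIPPS stage fails [AND]: Upper rupture disc degraded=occurs, Shutdown chain lost=not → not all inputs occur → does not occur.
Vent line lost [AND]: Block path down=occurs, Auxiliary block valve trips=occurs, HIPPS stage fails=not → not all inputs occur → does not occur.
Relief train lost [AND]: Aft PLC trips=occurs, Main relief valve trips=occurs, #2 HIPPS logic solver lost=occurs, Vent line lost=not → not all inputs occur → does not occur.
Control loop down [AND]: Outboard PLC 2 offline=occurs, Lower relief valve 2 stuck=occurs, Upper HIPPS logic solver 2 offline=not, Shutdown valve 2 fails=occurs → not all inputs occur → does not occur.
Block path 2 fails [OR]: Lower control valve is inoperative=occurs, Control loop down=not → at least one input occurs → occurs.
Pipeline overpressure [AND]: Relief train lost=not, Block path 2 fails=occurs → not all inputs occur → does not occur.

No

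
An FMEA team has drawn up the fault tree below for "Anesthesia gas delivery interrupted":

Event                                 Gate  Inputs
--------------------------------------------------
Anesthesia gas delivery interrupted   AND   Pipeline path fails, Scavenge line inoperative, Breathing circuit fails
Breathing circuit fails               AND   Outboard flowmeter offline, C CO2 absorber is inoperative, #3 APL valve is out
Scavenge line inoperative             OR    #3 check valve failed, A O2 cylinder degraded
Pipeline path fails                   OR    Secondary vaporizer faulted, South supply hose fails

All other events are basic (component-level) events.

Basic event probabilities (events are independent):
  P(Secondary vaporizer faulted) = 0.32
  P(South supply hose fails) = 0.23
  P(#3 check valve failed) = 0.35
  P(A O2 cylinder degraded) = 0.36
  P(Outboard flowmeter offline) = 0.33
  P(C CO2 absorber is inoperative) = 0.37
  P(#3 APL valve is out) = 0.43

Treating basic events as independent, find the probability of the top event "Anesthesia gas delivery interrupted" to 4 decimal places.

P(Pipeline path fails) [OR] = 1 − (1−0.32) × (1−0.23) = 0.476400
P(Scavenge line inoperative) [OR] = 1 − (1−0.35) × (1−0.36) = 0.584000
P(Breathing circuit fails) [AND] = 0.33 × 0.37 × 0.43 = 0.052503
P(Anesthesia gas delivery interrupted) [AND] = 0.476400 × 0.584000 × 0.052503 = 0.014607
Rounded to 4 decimal places: P(Anesthesia gas delivery interrupted) ≈ 0.0146.

0.0146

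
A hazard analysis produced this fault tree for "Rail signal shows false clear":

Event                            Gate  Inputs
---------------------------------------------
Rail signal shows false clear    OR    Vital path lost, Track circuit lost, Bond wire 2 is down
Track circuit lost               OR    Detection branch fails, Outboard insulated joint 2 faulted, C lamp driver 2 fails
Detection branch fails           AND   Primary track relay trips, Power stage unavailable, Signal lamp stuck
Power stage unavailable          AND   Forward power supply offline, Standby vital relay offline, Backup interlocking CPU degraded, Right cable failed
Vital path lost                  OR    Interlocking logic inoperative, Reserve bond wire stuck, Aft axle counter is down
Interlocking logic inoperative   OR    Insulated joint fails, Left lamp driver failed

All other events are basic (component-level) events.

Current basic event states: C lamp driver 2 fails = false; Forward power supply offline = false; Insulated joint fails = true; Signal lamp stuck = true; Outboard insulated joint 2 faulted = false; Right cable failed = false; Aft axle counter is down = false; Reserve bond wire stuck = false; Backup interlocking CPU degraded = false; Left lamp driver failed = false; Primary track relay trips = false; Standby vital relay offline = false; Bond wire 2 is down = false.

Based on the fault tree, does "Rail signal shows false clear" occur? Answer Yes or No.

Interlocking logic inoperative [OR]: Insulated joint fails=occurs, Left lamp driver failed=not → at least one input occurs → occurs.
Vital path lost [OR]: Interlocking logic inoperative=occurs, Reserve bond wire stuck=not, Aft axle counter is down=not → at least one input occurs → occurs.
Power stage unavailable [AND]: Forward power supply offline=not, Standby vital relay offline=not, Backup interlocking CPU degraded=not, Right cable failed=not → not all inputs occur → does not occur.
Detection branch fails [AND]: Primary track relay trips=not, Power stage unavailable=not, Signal lamp stuck=occurs → not all inputs occur → does not occur.
Track circuit lost [OR]: Detection branch fails=not, Outboard insulated joint 2 faulted=not, C lamp driver 2 fails=not → no input occurs → does not occur.
Rail signal shows false clear [OR]: Vital path lost=occurs, Track circuit lost=not, Bond wire 2 is down=not → at least one input occurs → occurs.

Yes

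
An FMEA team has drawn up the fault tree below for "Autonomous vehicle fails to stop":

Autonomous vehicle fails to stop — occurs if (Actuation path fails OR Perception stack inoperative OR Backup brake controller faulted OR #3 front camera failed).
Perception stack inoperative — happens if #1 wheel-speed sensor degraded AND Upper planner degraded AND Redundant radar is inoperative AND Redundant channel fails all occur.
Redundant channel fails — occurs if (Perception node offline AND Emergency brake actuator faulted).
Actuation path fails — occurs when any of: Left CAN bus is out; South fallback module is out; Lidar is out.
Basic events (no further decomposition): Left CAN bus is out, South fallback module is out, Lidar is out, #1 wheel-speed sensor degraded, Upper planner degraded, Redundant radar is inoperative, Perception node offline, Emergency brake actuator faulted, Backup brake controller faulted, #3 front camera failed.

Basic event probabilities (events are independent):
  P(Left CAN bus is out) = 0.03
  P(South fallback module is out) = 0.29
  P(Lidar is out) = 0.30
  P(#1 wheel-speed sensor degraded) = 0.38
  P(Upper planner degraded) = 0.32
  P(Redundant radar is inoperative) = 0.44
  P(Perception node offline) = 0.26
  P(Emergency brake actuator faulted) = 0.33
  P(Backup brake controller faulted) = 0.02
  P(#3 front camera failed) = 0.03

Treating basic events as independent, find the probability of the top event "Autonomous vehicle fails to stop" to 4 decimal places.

0.5438

P(Actuation path fails) [OR] = 1 − (1−0.03) × (1−0.29) × (1−0.30) = 0.517910
P(Redundant channel fails) [AND] = 0.26 × 0.33 = 0.085800
P(Perception stack inoperative) [AND] = 0.38 × 0.32 × 0.44 × 0.085800 = 0.004591
P(Autonomous vehicle fails to stop) [OR] = 1 − (1−0.517910) × (1−0.004591) × (1−0.02) × (1−0.03) = 0.543829
Rounded to 4 decimal places: P(Autonomous vehicle fails to stop) ≈ 0.5438.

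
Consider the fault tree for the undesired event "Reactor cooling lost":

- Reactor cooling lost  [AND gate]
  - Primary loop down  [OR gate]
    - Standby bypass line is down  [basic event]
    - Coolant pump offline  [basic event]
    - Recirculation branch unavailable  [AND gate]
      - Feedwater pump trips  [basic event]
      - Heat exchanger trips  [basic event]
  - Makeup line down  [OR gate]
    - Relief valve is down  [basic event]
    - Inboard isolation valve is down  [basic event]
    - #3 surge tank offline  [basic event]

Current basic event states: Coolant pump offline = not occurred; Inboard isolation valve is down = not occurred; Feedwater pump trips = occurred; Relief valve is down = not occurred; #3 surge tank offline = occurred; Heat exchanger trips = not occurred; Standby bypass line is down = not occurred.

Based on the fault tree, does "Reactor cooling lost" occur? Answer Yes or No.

Recirculation branch unavailable [AND]: Feedwater pump trips=occurs, Heat exchanger trips=not → not all inputs occur → does not occur.
Primary loop down [OR]: Standby bypass line is down=not, Coolant pump offline=not, Recirculation branch unavailable=not → no input occurs → does not occur.
Makeup line down [OR]: Relief valve is down=not, Inboard isolation valve is down=not, #3 surge tank offline=occurs → at least one input occurs → occurs.
Reactor cooling lost [AND]: Primary loop down=not, Makeup line down=occurs → not all inputs occur → does not occur.

No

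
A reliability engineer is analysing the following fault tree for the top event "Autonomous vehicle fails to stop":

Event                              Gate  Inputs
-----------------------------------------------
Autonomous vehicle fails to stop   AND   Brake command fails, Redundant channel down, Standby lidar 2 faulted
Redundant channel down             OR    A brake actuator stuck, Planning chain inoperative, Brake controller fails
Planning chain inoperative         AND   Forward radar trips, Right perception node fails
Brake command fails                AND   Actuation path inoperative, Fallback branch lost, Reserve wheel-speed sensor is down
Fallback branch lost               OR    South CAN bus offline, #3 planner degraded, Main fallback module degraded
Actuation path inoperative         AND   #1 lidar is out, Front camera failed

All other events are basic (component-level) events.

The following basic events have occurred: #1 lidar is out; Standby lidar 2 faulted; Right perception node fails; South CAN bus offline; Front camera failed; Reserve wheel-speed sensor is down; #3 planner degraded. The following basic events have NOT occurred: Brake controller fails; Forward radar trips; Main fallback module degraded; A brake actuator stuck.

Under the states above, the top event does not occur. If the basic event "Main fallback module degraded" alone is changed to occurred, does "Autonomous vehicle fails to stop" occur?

No

Counterfactual: set "Main fallback module degraded" to occurred.
Actuation path inoperative [AND]: #1 lidar is out=occurs, Front camera failed=occurs → all inputs occur → occurs.
Fallback branch lost [OR]: South CAN bus offline=occurs, #3 planner degraded=occurs, Main fallback module degraded=occurs → at least one input occurs → occurs.
Brake command fails [AND]: Actuation path inoperative=occurs, Fallback branch lost=occurs, Reserve wheel-speed sensor is down=occurs → all inputs occur → occurs.
Planning chain inoperative [AND]: Forward radar trips=not, Right perception node fails=occurs → not all inputs occur → does not occur.
Redundant channel down [OR]: A brake actuator stuck=not, Planning chain inoperative=not, Brake controller fails=not → no input occurs → does not occur.
Autonomous vehicle fails to stop [AND]: Brake command fails=occurs, Redundant channel down=not, Standby lidar 2 faulted=occurs → not all inputs occur → does not occur.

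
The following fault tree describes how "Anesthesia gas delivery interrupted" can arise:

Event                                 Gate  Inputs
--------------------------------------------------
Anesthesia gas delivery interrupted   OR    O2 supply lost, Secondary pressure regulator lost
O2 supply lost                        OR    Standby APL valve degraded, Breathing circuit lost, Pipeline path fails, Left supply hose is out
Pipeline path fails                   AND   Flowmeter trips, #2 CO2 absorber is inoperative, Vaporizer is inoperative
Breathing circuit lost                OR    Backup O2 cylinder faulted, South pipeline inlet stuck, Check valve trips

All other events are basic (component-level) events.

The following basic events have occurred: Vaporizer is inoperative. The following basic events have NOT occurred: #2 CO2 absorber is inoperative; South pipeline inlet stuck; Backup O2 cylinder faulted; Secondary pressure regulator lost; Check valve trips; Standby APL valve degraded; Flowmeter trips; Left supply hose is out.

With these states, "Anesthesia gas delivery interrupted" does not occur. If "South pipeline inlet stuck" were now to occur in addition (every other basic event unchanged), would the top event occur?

Yes

Counterfactual: set "South pipeline inlet stuck" to occurred.
Breathing circuit lost [OR]: Backup O2 cylinder faulted=not, South pipeline inlet stuck=occurs, Check valve trips=not → at least one input occurs → occurs.
Pipeline path fails [AND]: Flowmeter trips=not, #2 CO2 absorber is inoperative=not, Vaporizer is inoperative=occurs → not all inputs occur → does not occur.
O2 supply lost [OR]: Standby APL valve degraded=not, Breathing circuit lost=occurs, Pipeline path fails=not, Left supply hose is out=not → at least one input occurs → occurs.
Anesthesia gas delivery interrupted [OR]: O2 supply lost=occurs, Secondary pressure regulator lost=not → at least one input occurs → occurs.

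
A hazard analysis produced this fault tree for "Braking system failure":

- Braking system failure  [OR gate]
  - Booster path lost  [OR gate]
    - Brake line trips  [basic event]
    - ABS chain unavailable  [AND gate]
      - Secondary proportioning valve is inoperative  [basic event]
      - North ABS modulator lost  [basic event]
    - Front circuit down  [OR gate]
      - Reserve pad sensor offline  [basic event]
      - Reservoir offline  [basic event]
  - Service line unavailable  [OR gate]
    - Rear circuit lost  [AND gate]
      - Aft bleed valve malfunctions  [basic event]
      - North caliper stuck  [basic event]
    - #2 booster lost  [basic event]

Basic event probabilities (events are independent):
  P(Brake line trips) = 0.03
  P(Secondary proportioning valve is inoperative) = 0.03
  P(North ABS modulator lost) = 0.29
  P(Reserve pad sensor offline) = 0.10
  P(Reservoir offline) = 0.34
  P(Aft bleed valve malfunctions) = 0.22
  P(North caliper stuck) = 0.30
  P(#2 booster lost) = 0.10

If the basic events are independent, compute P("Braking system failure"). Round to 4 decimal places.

0.5199

P(ABS chain unavailable) [AND] = 0.03 × 0.29 = 0.008700
P(Front circuit down) [OR] = 1 − (1−0.10) × (1−0.34) = 0.406000
P(Booster path lost) [OR] = 1 − (1−0.03) × (1−0.008700) × (1−0.406000) = 0.428833
P(Rear circuit lost) [AND] = 0.22 × 0.30 = 0.066000
P(Service line unavailable) [OR] = 1 − (1−0.066000) × (1−0.10) = 0.159400
P(Braking system failure) [OR] = 1 − (1−0.428833) × (1−0.159400) = 0.519877
Rounded to 4 decimal places: P(Braking system failure) ≈ 0.5199.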